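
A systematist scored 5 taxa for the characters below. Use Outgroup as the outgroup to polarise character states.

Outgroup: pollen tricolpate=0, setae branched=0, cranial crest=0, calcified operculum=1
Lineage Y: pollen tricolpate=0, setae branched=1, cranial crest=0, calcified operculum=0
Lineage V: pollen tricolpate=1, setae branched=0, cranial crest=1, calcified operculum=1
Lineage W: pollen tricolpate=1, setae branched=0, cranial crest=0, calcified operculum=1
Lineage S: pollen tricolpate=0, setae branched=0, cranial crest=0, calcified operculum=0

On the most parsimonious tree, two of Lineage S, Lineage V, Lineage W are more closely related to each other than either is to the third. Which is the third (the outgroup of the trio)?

Lineage S

Character polarity is set by the outgroup: the derived state is whichever differs from the outgroup's state, so for calcified operculum the derived state is '0', and for the remaining characters it is '1'.
Only Lineage V and Lineage W show the derived state '1' for pollen tricolpate, supporting them as a clade.
setae branched: derived state '1' in Lineage Y only — an autapomorphy, so it tells us nothing about relationships among taxa.
cranial crest: derived state '1' in Lineage V only — an autapomorphy, so it tells us nothing about relationships among taxa.
calcified operculum: derived state '0' in Lineage S and Lineage Y only — synapomorphy for {Lineage S, Lineage Y}.
Most parsimonious ingroup topology: ((Lineage Y,Lineage S),(Lineage V,Lineage W)).
Lineage W and Lineage V share a more recent common ancestor with each other than either does with Lineage S, so Lineage S is the least closely related of the three.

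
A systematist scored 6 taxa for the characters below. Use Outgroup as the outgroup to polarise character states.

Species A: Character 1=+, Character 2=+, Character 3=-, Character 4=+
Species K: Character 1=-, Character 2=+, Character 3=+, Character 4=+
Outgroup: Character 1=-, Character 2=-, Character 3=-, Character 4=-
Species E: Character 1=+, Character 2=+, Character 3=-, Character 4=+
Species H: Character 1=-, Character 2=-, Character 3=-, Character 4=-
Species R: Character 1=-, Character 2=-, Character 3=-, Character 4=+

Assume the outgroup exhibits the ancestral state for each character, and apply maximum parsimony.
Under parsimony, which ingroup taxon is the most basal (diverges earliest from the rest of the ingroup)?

Species H

The outgroup has state '-' for every character, so '+' is the derived state throughout.
Only Species A and Species E show the derived state '+' for Character 1, supporting them as a clade.
Character 2: derived state '+' in Species A, Species E, and Species K only — synapomorphy for {Species A, Species E, Species K}.
Character 3: derived state '+' in Species K only — an autapomorphy, so it tells us nothing about relationships among taxa.
Character 4 (derived state '+') is shared by Species A, Species E, Species K, and Species R — a synapomorphy uniting that clade.
Most parsimonious ingroup topology: ((Species R,(Species K,(Species A,Species E))),Species H).
Species H is sister to the clade containing all other ingroup taxa, so it is the earliest-diverging (most basal) ingroup lineage.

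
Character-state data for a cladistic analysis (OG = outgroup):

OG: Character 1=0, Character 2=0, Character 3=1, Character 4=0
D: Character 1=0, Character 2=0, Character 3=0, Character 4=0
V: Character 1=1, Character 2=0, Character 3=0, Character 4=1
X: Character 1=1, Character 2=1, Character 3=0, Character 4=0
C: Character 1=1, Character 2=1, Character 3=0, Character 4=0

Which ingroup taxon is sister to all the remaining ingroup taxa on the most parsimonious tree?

D

Character polarity is set by the outgroup: the derived state is whichever differs from the outgroup's state, so for Character 3 the derived state is '0', and for the remaining characters it is '1'.
Character 1: derived state '1' in C, V, and X only — synapomorphy for {C, V, X}.
Character 2: derived state '1' in C and X only — synapomorphy for {C, X}.
Character 3 (derived state '0') is shared by all ingroup taxa — unites the whole ingroup.
Character 4 (derived state '1') is unique to V (autapomorphy; uninformative for grouping).
Most parsimonious ingroup topology: (D,(V,(X,C))).
D is sister to the clade containing all other ingroup taxa, so it is the earliest-diverging (most basal) ingroup lineage.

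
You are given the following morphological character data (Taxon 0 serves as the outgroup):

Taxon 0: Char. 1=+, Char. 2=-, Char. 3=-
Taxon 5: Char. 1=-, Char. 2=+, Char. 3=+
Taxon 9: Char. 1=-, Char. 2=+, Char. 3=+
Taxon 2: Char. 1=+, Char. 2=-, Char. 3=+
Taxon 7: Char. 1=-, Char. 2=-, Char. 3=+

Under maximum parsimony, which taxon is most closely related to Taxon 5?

Taxon 9

Character polarity is set by the outgroup: the derived state is whichever differs from the outgroup's state, so for Char. 1 the derived state is '-', and for the remaining characters it is '+'.
Char. 1: derived state '-' in Taxon 5, Taxon 7, and Taxon 9 only — synapomorphy for {Taxon 5, Taxon 7, Taxon 9}.
Char. 2 (derived state '+') is shared by Taxon 5 and Taxon 9 — a synapomorphy uniting that clade.
All ingroup taxa share the derived state '+' for Char. 3; it defines the ingroup but does not resolve relationships within it.
Most parsimonious ingroup topology: (((Taxon 5,Taxon 9),Taxon 7),Taxon 2).
Taxon 5 and Taxon 9 form a cherry on this tree, so they are sister taxa.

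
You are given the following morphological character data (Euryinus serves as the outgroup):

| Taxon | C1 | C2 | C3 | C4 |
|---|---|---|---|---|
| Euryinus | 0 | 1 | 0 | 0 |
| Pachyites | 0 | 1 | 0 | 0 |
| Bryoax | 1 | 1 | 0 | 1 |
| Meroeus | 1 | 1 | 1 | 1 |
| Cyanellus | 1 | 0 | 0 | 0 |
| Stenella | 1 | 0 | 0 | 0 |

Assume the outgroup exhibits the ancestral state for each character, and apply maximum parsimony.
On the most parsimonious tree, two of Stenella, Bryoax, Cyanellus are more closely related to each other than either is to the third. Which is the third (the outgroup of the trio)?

Bryoax

Character polarity is set by the outgroup: the derived state is whichever differs from the outgroup's state, so for C2 the derived state is '0', and for the remaining characters it is '1'.
C1 (derived state '1') is shared by Bryoax, Cyanellus, Meroeus, and Stenella — a synapomorphy uniting that clade.
Only Cyanellus and Stenella show the derived state '0' for C2, supporting them as a clade.
C3 (derived state '1') is unique to Meroeus (autapomorphy; uninformative for grouping).
C4 (derived state '1') is shared by Bryoax and Meroeus — a synapomorphy uniting that clade.
Most parsimonious ingroup topology: (Pachyites,((Bryoax,Meroeus),(Cyanellus,Stenella))).
Cyanellus and Stenella share a more recent common ancestor with each other than either does with Bryoax, so Bryoax is the least closely related of the three.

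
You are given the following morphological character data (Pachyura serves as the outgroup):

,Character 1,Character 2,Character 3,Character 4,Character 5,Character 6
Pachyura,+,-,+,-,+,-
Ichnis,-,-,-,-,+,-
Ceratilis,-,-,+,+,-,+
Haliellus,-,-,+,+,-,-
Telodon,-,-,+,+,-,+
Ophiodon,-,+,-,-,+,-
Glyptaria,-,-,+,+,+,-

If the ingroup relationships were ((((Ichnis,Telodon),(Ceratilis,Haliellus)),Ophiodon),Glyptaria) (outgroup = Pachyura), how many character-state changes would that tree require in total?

Map each character onto ((((Ichnis,Telodon),(Ceratilis,Haliellus)),Ophiodon),Glyptaria) (rooted by Pachyura) and count the minimum state changes it requires (Fitch parsimony):
Character 1: 1; Character 2: 1; Character 3: 2; Character 4: 3; Character 5: 2; Character 6: 2.
Total tree length = 11.

11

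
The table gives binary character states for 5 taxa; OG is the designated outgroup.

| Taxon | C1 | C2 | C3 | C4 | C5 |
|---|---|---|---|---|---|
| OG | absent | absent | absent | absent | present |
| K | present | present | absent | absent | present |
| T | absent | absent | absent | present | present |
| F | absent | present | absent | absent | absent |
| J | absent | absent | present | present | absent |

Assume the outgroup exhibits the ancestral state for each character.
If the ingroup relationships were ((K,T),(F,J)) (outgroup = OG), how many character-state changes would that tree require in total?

Map each character onto ((K,T),(F,J)) (rooted by OG) and count the minimum state changes it requires (Fitch parsimony):
C1: 1; C2: 2; C3: 1; C4: 2; C5: 1.
Total tree length = 7.

7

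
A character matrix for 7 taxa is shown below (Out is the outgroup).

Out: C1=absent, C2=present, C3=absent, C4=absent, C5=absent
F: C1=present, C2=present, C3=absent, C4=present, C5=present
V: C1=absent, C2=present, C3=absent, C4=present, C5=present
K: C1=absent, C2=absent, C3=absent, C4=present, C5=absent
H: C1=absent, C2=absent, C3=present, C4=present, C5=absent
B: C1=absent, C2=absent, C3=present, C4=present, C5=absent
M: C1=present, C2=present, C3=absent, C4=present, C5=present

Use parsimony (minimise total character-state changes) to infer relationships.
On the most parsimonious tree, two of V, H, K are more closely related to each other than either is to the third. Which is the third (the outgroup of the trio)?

V

Character polarity is set by the outgroup: the derived state is whichever differs from the outgroup's state, so for C2 the derived state is 'absent', and for the remaining characters it is 'present'.
C1: derived state 'present' in F and M only — synapomorphy for {F, M}.
Only B, H, and K show the derived state 'absent' for C2, supporting them as a clade.
C3 (derived state 'present') is shared by B and H — a synapomorphy uniting that clade.
All ingroup taxa share the derived state 'present' for C4; it defines the ingroup but does not resolve relationships within it.
C5: derived state 'present' in F, M, and V only — synapomorphy for {F, M, V}.
Most parsimonious ingroup topology: (((F,M),V),(K,(H,B))).
K and H share a more recent common ancestor with each other than either does with V, so V is the least closely related of the three.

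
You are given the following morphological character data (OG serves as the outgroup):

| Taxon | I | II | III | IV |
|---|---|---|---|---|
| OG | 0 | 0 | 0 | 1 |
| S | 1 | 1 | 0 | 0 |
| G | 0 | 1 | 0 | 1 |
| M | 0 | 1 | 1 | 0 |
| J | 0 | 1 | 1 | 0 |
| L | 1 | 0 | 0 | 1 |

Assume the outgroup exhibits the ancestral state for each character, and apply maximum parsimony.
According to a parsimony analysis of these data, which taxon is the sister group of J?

M

Character polarity is set by the outgroup: the derived state is whichever differs from the outgroup's state, so for IV the derived state is '0', and for the remaining characters it is '1'.
I (state '1') occurs in L and S but conflicts with the nesting implied by the other characters — most parsimoniously interpreted as homoplasy.
Only G, J, M, and S show the derived state '1' for II, supporting them as a clade.
III: derived state '1' in J and M only — synapomorphy for {J, M}.
IV: derived state '0' in J, M, and S only — synapomorphy for {J, M, S}.
Most parsimonious ingroup topology: (((S,(M,J)),G),L).
J and M form a cherry on this tree, so they are sister taxa.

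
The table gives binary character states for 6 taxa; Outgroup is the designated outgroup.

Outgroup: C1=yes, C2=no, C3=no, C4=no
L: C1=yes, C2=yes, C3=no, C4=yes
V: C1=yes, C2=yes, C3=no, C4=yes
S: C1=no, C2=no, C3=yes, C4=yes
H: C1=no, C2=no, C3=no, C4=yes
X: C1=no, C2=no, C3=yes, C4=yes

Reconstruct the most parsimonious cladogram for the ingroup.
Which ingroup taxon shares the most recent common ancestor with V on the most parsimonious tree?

Character polarity is set by the outgroup: the derived state is whichever differs from the outgroup's state, so for C1 the derived state is 'no', and for the remaining characters it is 'yes'.
C1: derived state 'no' in H, S, and X only — synapomorphy for {H, S, X}.
C2 (derived state 'yes') is shared by L and V — a synapomorphy uniting that clade.
C3 (derived state 'yes') is shared by S and X — a synapomorphy uniting that clade.
All ingroup taxa share the derived state 'yes' for C4; it defines the ingroup but does not resolve relationships within it.
Most parsimonious ingroup topology: ((L,V),((S,X),H)).
V and L form a cherry on this tree, so they are sister taxa.

L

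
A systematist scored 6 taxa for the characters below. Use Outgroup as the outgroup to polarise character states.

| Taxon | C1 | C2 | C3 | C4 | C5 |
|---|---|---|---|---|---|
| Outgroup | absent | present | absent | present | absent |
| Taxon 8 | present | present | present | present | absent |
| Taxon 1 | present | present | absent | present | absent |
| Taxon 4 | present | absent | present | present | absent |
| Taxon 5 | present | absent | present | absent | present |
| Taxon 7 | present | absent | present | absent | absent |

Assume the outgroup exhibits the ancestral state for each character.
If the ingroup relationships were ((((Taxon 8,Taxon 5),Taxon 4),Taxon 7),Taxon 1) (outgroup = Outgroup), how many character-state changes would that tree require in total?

Map each character onto ((((Taxon 8,Taxon 5),Taxon 4),Taxon 7),Taxon 1) (rooted by Outgroup) and count the minimum state changes it requires (Fitch parsimony):
C1: 1; C2: 2; C3: 1; C4: 2; C5: 1.
Total tree length = 7.

7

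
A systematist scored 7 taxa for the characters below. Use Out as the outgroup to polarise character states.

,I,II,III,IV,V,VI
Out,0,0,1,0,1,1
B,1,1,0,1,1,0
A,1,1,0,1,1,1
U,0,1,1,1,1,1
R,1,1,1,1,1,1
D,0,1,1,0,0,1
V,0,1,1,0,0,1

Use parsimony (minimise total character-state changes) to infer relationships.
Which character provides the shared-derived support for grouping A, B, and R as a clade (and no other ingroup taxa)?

I

Character polarity is set by the outgroup: the derived state is whichever differs from the outgroup's state, so for III, V, VI the derived state is '0', and for the remaining characters it is '1'.
Only A, B, and R show the derived state '1' for I, supporting them as a clade.
II (derived state '1') is shared by all ingroup taxa — unites the whole ingroup.
III: derived state '0' in A and B only — synapomorphy for {A, B}.
Only A, B, R, and U show the derived state '1' for IV, supporting them as a clade.
Only D and V show the derived state '0' for V, supporting them as a clade.
VI: derived state '0' in B only — an autapomorphy, so it tells us nothing about relationships among taxa.
Most parsimonious ingroup topology: ((((B,A),R),U),(D,V)).
The clade {A, B, R} is supported by I: its derived state '1' occurs in exactly those taxa and in no other taxon (including the outgroup).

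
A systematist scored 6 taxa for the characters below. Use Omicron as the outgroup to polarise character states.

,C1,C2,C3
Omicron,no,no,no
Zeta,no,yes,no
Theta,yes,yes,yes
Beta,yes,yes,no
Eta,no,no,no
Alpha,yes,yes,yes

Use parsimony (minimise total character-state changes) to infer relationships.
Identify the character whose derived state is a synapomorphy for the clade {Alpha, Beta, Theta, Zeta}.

C2

The outgroup has state 'no' for every character, so 'yes' is the derived state throughout.
Only Alpha, Beta, and Theta show the derived state 'yes' for C1, supporting them as a clade.
C2 (derived state 'yes') is shared by Alpha, Beta, Theta, and Zeta — a synapomorphy uniting that clade.
C3 (derived state 'yes') is shared by Alpha and Theta — a synapomorphy uniting that clade.
Most parsimonious ingroup topology: ((Zeta,((Theta,Alpha),Beta)),Eta).
The clade {Alpha, Beta, Theta, Zeta} is supported by C2: its derived state 'yes' occurs in exactly those taxa and in no other taxon (including the outgroup).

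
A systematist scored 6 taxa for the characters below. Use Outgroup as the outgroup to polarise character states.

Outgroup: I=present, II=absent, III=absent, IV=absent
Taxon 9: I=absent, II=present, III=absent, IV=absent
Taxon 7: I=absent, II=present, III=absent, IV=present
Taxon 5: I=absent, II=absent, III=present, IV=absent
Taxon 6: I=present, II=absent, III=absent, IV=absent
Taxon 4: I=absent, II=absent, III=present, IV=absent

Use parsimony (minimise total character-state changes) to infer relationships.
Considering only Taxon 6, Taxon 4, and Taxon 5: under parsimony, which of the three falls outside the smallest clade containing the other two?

Taxon 6

Character polarity is set by the outgroup: the derived state is whichever differs from the outgroup's state, so for I the derived state is 'absent', and for the remaining characters it is 'present'.
I (derived state 'absent') is shared by Taxon 4, Taxon 5, Taxon 7, and Taxon 9 — a synapomorphy uniting that clade.
II (derived state 'present') is shared by Taxon 7 and Taxon 9 — a synapomorphy uniting that clade.
Only Taxon 4 and Taxon 5 show the derived state 'present' for III, supporting them as a clade.
IV (derived state 'present') is unique to Taxon 7 (autapomorphy; uninformative for grouping).
Most parsimonious ingroup topology: (Taxon 6,((Taxon 7,Taxon 9),(Taxon 5,Taxon 4))).
Taxon 5 and Taxon 4 share a more recent common ancestor with each other than either does with Taxon 6, so Taxon 6 is the least closely related of the three.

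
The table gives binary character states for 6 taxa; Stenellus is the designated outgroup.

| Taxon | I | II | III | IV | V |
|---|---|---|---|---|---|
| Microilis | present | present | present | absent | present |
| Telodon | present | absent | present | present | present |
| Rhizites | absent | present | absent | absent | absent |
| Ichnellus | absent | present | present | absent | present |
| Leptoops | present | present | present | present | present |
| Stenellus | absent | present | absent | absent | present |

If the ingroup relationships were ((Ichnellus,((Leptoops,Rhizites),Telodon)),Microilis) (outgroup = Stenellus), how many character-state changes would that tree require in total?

9

Map each character onto ((Ichnellus,((Leptoops,Rhizites),Telodon)),Microilis) (rooted by Stenellus) and count the minimum state changes it requires (Fitch parsimony):
I: 3; II: 1; III: 2; IV: 2; V: 1.
Total tree length = 9.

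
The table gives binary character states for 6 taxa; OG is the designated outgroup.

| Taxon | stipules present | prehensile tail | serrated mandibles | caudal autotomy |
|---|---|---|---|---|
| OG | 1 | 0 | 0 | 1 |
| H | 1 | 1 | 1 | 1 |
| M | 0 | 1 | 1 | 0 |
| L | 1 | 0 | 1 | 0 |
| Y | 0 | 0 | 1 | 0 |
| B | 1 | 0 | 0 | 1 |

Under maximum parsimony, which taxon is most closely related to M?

Character polarity is set by the outgroup: the derived state is whichever differs from the outgroup's state, so for stipules present, caudal autotomy the derived state is '0', and for the remaining characters it is '1'.
Only M and Y show the derived state '0' for stipules present, supporting them as a clade.
prehensile tail (state '1') occurs in H and M but conflicts with the nesting implied by the other characters — most parsimoniously interpreted as homoplasy.
serrated mandibles: derived state '1' in H, L, M, and Y only — synapomorphy for {H, L, M, Y}.
caudal autotomy (derived state '0') is shared by L, M, and Y — a synapomorphy uniting that clade.
Most parsimonious ingroup topology: ((H,((M,Y),L)),B).
M and Y form a cherry on this tree, so they are sister taxa.

Y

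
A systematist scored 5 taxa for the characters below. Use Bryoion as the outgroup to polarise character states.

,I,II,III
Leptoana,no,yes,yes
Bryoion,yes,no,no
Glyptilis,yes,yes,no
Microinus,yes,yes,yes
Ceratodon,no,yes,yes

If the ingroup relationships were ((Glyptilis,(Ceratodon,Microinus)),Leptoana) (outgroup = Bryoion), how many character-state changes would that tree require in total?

Map each character onto ((Glyptilis,(Ceratodon,Microinus)),Leptoana) (rooted by Bryoion) and count the minimum state changes it requires (Fitch parsimony):
I: 2; II: 1; III: 2.
Total tree length = 5.

5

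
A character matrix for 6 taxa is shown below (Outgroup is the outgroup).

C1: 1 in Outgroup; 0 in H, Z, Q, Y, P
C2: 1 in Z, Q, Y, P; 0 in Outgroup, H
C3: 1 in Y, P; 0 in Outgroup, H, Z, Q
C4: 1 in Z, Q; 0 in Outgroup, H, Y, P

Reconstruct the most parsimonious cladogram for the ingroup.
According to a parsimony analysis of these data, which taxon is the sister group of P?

Y

Character polarity is set by the outgroup: the derived state is whichever differs from the outgroup's state, so for C1 the derived state is '0', and for the remaining characters it is '1'.
All ingroup taxa share the derived state '0' for C1; it defines the ingroup but does not resolve relationships within it.
C2: derived state '1' in P, Q, Y, and Z only — synapomorphy for {P, Q, Y, Z}.
C3: derived state '1' in P and Y only — synapomorphy for {P, Y}.
Only Q and Z show the derived state '1' for C4, supporting them as a clade.
Most parsimonious ingroup topology: (H,((Z,Q),(Y,P))).
P and Y form a cherry on this tree, so they are sister taxa.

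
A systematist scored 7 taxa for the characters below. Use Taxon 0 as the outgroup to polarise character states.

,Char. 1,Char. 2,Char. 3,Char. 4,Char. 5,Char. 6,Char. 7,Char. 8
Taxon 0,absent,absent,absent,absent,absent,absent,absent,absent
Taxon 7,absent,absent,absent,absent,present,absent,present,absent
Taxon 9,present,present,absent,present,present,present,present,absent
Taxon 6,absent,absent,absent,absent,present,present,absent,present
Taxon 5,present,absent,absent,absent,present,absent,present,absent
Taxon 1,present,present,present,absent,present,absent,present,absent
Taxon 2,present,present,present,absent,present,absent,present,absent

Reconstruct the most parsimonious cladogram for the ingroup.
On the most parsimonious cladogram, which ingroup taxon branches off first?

Taxon 6

The outgroup has state 'absent' for every character, so 'present' is the derived state throughout.
Only Taxon 1, Taxon 2, Taxon 5, and Taxon 9 show the derived state 'present' for Char. 1, supporting them as a clade.
Only Taxon 1, Taxon 2, and Taxon 9 show the derived state 'present' for Char. 2, supporting them as a clade.
Char. 3 (derived state 'present') is shared by Taxon 1 and Taxon 2 — a synapomorphy uniting that clade.
Char. 4: derived state 'present' in Taxon 9 only — an autapomorphy, so it tells us nothing about relationships among taxa.
All ingroup taxa share the derived state 'present' for Char. 5; it defines the ingroup but does not resolve relationships within it.
Char. 6 (state 'present') occurs in Taxon 6 and Taxon 9 but conflicts with the nesting implied by the other characters — most parsimoniously interpreted as homoplasy.
Char. 7 (derived state 'present') is shared by Taxon 1, Taxon 2, Taxon 5, Taxon 7, and Taxon 9 — a synapomorphy uniting that clade.
Char. 8 (derived state 'present') is unique to Taxon 6 (autapomorphy; uninformative for grouping).
Most parsimonious ingroup topology: ((Taxon 7,((Taxon 9,(Taxon 1,Taxon 2)),Taxon 5)),Taxon 6).
Taxon 6 is sister to the clade containing all other ingroup taxa, so it is the earliest-diverging (most basal) ingroup lineage.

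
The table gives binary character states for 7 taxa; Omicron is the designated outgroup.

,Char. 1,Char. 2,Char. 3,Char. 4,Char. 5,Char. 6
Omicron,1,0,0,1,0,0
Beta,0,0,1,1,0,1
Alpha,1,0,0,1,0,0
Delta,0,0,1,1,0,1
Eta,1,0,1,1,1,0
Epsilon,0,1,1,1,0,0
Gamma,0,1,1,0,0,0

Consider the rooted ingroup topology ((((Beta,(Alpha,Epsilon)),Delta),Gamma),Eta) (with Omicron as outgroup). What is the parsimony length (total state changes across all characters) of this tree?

Map each character onto ((((Beta,(Alpha,Epsilon)),Delta),Gamma),Eta) (rooted by Omicron) and count the minimum state changes it requires (Fitch parsimony):
Char. 1: 2; Char. 2: 2; Char. 3: 2; Char. 4: 1; Char. 5: 1; Char. 6: 2.
Total tree length = 10.

10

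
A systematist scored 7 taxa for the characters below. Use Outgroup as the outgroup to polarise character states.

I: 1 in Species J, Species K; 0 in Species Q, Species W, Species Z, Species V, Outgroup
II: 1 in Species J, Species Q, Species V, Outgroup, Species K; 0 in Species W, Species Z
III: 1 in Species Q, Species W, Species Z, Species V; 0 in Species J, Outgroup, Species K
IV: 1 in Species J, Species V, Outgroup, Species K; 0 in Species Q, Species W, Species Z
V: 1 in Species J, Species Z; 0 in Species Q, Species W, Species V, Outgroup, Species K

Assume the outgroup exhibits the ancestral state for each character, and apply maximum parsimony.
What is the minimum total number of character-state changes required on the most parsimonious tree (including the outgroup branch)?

Character polarity is set by the outgroup: the derived state is whichever differs from the outgroup's state, so for II, IV the derived state is '0', and for the remaining characters it is '1'.
I: derived state '1' in Species J and Species K only — synapomorphy for {Species J, Species K}.
Only Species W and Species Z show the derived state '0' for II, supporting them as a clade.
III: derived state '1' in Species Q, Species V, Species W, and Species Z only — synapomorphy for {Species Q, Species V, Species W, Species Z}.
IV (derived state '0') is shared by Species Q, Species W, and Species Z — a synapomorphy uniting that clade.
V groups Species J and Species Z, which is incompatible with the clades supported by the remaining characters; treating it as convergent (homoplasy) costs fewer steps than any alternative tree.
Most parsimonious ingroup topology: ((Species V,((Species W,Species Z),Species Q)),(Species K,Species J)).
Changes per character on this tree: I: 1; II: 1; III: 1; IV: 1; V: 2.
Total = 6.

6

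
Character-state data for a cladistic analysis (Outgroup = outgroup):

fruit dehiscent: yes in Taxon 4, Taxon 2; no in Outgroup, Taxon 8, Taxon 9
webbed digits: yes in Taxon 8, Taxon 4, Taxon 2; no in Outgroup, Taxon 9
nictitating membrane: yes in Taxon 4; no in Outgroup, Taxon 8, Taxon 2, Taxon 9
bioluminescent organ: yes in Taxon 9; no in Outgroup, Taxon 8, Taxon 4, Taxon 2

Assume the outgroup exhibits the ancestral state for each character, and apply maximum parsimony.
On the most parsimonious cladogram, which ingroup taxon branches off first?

The outgroup has state 'no' for every character, so 'yes' is the derived state throughout.
Only Taxon 2 and Taxon 4 show the derived state 'yes' for fruit dehiscent, supporting them as a clade.
webbed digits: derived state 'yes' in Taxon 2, Taxon 4, and Taxon 8 only — synapomorphy for {Taxon 2, Taxon 4, Taxon 8}.
nictitating membrane (derived state 'yes') is unique to Taxon 4 (autapomorphy; uninformative for grouping).
bioluminescent organ (derived state 'yes') is unique to Taxon 9 (autapomorphy; uninformative for grouping).
Most parsimonious ingroup topology: ((Taxon 8,(Taxon 4,Taxon 2)),Taxon 9).
Taxon 9 is sister to the clade containing all other ingroup taxa, so it is the earliest-diverging (most basal) ingroup lineage.

Taxon 9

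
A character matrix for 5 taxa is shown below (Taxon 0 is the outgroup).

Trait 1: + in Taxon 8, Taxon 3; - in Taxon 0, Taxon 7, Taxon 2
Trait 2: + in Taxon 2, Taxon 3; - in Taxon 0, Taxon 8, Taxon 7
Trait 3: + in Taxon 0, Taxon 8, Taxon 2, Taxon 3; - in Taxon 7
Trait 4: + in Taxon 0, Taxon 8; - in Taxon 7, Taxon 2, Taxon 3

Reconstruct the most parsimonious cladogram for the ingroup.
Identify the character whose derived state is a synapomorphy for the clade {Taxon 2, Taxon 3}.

Trait 2

Character polarity is set by the outgroup: the derived state is whichever differs from the outgroup's state, so for Trait 3, Trait 4 the derived state is '-', and for the remaining characters it is '+'.
Trait 1 (state '+') occurs in Taxon 3 and Taxon 8 but conflicts with the nesting implied by the other characters — most parsimoniously interpreted as homoplasy.
Trait 2: derived state '+' in Taxon 2 and Taxon 3 only — synapomorphy for {Taxon 2, Taxon 3}.
Trait 3 (derived state '-') is unique to Taxon 7 (autapomorphy; uninformative for grouping).
Trait 4 (derived state '-') is shared by Taxon 2, Taxon 3, and Taxon 7 — a synapomorphy uniting that clade.
Most parsimonious ingroup topology: (Taxon 8,(Taxon 7,(Taxon 2,Taxon 3))).
The clade {Taxon 2, Taxon 3} is supported by Trait 2: its derived state '+' occurs in exactly those taxa and in no other taxon (including the outgroup).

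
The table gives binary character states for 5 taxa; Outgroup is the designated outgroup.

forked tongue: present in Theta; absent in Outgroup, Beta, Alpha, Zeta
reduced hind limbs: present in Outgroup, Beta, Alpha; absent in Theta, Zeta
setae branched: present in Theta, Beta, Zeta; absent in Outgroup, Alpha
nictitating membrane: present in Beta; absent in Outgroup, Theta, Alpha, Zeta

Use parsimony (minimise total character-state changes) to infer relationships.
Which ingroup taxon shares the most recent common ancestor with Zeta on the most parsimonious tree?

Character polarity is set by the outgroup: the derived state is whichever differs from the outgroup's state, so for reduced hind limbs the derived state is 'absent', and for the remaining characters it is 'present'.
forked tongue (derived state 'present') is unique to Theta (autapomorphy; uninformative for grouping).
Only Theta and Zeta show the derived state 'absent' for reduced hind limbs, supporting them as a clade.
Only Beta, Theta, and Zeta show the derived state 'present' for setae branched, supporting them as a clade.
nictitating membrane (derived state 'present') is unique to Beta (autapomorphy; uninformative for grouping).
Most parsimonious ingroup topology: (((Theta,Zeta),Beta),Alpha).
Zeta and Theta form a cherry on this tree, so they are sister taxa.

Theta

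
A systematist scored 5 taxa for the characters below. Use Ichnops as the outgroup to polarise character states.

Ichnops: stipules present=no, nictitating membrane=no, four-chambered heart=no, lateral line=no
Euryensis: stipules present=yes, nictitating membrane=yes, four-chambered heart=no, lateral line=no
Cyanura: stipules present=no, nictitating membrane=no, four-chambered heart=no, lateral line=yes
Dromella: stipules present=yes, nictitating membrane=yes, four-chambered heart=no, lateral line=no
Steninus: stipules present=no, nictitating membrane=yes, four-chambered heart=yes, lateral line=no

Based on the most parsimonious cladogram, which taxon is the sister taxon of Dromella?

The outgroup has state 'no' for every character, so 'yes' is the derived state throughout.
Only Dromella and Euryensis show the derived state 'yes' for stipules present, supporting them as a clade.
nictitating membrane: derived state 'yes' in Dromella, Euryensis, and Steninus only — synapomorphy for {Dromella, Euryensis, Steninus}.
four-chambered heart (derived state 'yes') is unique to Steninus (autapomorphy; uninformative for grouping).
lateral line: derived state 'yes' in Cyanura only — an autapomorphy, so it tells us nothing about relationships among taxa.
Most parsimonious ingroup topology: (((Euryensis,Dromella),Steninus),Cyanura).
Dromella and Euryensis form a cherry on this tree, so they are sister taxa.

Euryensis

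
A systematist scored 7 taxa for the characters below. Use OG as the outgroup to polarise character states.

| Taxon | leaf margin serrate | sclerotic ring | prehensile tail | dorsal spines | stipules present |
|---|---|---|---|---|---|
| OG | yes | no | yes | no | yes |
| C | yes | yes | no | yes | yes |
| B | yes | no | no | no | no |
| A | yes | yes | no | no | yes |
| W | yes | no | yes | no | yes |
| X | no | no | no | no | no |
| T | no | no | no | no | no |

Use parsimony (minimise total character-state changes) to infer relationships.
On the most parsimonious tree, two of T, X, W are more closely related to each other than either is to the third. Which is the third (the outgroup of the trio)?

W

Character polarity is set by the outgroup: the derived state is whichever differs from the outgroup's state, so for leaf margin serrate, prehensile tail, stipules present the derived state is 'no', and for the remaining characters it is 'yes'.
leaf margin serrate: derived state 'no' in T and X only — synapomorphy for {T, X}.
sclerotic ring: derived state 'yes' in A and C only — synapomorphy for {A, C}.
prehensile tail (derived state 'no') is shared by A, B, C, T, and X — a synapomorphy uniting that clade.
dorsal spines (derived state 'yes') is unique to C (autapomorphy; uninformative for grouping).
stipules present: derived state 'no' in B, T, and X only — synapomorphy for {B, T, X}.
Most parsimonious ingroup topology: (((C,A),(B,(X,T))),W).
X and T share a more recent common ancestor with each other than either does with W, so W is the least closely related of the three.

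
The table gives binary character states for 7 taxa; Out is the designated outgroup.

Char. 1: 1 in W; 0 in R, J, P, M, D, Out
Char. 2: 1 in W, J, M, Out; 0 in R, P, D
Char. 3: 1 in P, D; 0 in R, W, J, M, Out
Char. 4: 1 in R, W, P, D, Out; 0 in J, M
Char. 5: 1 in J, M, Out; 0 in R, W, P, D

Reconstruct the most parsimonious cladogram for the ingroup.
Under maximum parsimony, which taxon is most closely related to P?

Character polarity is set by the outgroup: the derived state is whichever differs from the outgroup's state, so for Char. 2, Char. 4, Char. 5 the derived state is '0', and for the remaining characters it is '1'.
Char. 1: derived state '1' in W only — an autapomorphy, so it tells us nothing about relationships among taxa.
Char. 2 (derived state '0') is shared by D, P, and R — a synapomorphy uniting that clade.
Char. 3: derived state '1' in D and P only — synapomorphy for {D, P}.
Only J and M show the derived state '0' for Char. 4, supporting them as a clade.
Only D, P, R, and W show the derived state '0' for Char. 5, supporting them as a clade.
Most parsimonious ingroup topology: ((J,M),((R,(D,P)),W)).
P and D form a cherry on this tree, so they are sister taxa.

D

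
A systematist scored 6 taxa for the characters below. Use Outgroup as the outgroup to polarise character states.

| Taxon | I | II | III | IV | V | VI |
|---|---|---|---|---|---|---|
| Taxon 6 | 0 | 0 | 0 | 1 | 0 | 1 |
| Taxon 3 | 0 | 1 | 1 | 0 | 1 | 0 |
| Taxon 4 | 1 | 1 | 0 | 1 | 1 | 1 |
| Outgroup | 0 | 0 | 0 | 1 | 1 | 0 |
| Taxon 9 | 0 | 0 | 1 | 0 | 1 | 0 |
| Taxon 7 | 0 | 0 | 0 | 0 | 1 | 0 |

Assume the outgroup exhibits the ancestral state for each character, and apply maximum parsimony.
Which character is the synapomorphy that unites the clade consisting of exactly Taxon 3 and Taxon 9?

Character polarity is set by the outgroup: the derived state is whichever differs from the outgroup's state, so for IV, V the derived state is '0', and for the remaining characters it is '1'.
I (derived state '1') is unique to Taxon 4 (autapomorphy; uninformative for grouping).
II (state '1') occurs in Taxon 3 and Taxon 4 but conflicts with the nesting implied by the other characters — most parsimoniously interpreted as homoplasy.
Only Taxon 3 and Taxon 9 show the derived state '1' for III, supporting them as a clade.
Only Taxon 3, Taxon 7, and Taxon 9 show the derived state '0' for IV, supporting them as a clade.
V (derived state '0') is unique to Taxon 6 (autapomorphy; uninformative for grouping).
VI (derived state '1') is shared by Taxon 4 and Taxon 6 — a synapomorphy uniting that clade.
Most parsimonious ingroup topology: (((Taxon 9,Taxon 3),Taxon 7),(Taxon 4,Taxon 6)).
The clade {Taxon 3, Taxon 9} is supported by III: its derived state '1' occurs in exactly those taxa and in no other taxon (including the outgroup).

III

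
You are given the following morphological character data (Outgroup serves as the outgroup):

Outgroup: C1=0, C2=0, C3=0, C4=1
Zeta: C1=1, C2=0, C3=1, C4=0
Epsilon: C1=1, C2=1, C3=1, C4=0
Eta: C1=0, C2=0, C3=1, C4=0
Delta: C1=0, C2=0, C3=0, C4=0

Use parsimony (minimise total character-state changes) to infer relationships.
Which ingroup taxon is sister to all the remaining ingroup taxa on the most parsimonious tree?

Character polarity is set by the outgroup: the derived state is whichever differs from the outgroup's state, so for C4 the derived state is '0', and for the remaining characters it is '1'.
Only Epsilon and Zeta show the derived state '1' for C1, supporting them as a clade.
C2: derived state '1' in Epsilon only — an autapomorphy, so it tells us nothing about relationships among taxa.
C3 (derived state '1') is shared by Epsilon, Eta, and Zeta — a synapomorphy uniting that clade.
All ingroup taxa share the derived state '0' for C4; it defines the ingroup but does not resolve relationships within it.
Most parsimonious ingroup topology: (((Zeta,Epsilon),Eta),Delta).
Delta is sister to the clade containing all other ingroup taxa, so it is the earliest-diverging (most basal) ingroup lineage.

Delta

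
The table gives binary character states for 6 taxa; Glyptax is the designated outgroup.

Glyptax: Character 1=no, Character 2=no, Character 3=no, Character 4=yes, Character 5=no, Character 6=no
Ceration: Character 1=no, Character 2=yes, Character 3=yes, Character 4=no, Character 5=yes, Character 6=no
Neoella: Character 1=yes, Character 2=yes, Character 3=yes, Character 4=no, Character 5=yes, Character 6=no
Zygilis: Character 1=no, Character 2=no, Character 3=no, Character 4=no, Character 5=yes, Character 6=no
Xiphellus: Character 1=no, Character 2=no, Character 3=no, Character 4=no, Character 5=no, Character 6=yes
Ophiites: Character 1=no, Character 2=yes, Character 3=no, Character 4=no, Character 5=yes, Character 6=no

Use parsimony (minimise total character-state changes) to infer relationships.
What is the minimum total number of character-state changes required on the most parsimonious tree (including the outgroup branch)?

Character polarity is set by the outgroup: the derived state is whichever differs from the outgroup's state, so for Character 4 the derived state is 'no', and for the remaining characters it is 'yes'.
Character 1: derived state 'yes' in Neoella only — an autapomorphy, so it tells us nothing about relationships among taxa.
Character 2 (derived state 'yes') is shared by Ceration, Neoella, and Ophiites — a synapomorphy uniting that clade.
Only Ceration and Neoella show the derived state 'yes' for Character 3, supporting them as a clade.
Character 4 (derived state 'no') is shared by all ingroup taxa — unites the whole ingroup.
Character 5: derived state 'yes' in Ceration, Neoella, Ophiites, and Zygilis only — synapomorphy for {Ceration, Neoella, Ophiites, Zygilis}.
Character 6 (derived state 'yes') is unique to Xiphellus (autapomorphy; uninformative for grouping).
Most parsimonious ingroup topology: ((((Ceration,Neoella),Ophiites),Zygilis),Xiphellus).
Changes per character on this tree: Character 1: 1; Character 2: 1; Character 3: 1; Character 4: 1; Character 5: 1; Character 6: 1.
Total = 6.

6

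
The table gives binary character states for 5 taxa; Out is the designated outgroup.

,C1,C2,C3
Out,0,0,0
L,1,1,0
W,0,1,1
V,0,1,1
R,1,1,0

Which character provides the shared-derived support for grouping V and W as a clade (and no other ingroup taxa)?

C3

The outgroup has state '0' for every character, so '1' is the derived state throughout.
C1: derived state '1' in L and R only — synapomorphy for {L, R}.
C2 (derived state '1') is shared by all ingroup taxa — unites the whole ingroup.
C3: derived state '1' in V and W only — synapomorphy for {V, W}.
Most parsimonious ingroup topology: ((L,R),(W,V)).
The clade {V, W} is supported by C3: its derived state '1' occurs in exactly those taxa and in no other taxon (including the outgroup).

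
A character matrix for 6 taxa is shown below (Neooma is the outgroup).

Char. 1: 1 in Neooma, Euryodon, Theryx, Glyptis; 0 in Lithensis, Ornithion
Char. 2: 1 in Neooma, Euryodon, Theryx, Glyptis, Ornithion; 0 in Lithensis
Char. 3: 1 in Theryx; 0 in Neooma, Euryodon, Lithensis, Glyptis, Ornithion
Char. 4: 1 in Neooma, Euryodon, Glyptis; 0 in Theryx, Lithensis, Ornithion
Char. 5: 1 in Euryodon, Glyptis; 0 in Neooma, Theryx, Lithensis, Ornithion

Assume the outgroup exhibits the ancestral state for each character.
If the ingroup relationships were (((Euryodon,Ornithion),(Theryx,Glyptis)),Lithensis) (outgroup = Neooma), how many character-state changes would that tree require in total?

9

Map each character onto (((Euryodon,Ornithion),(Theryx,Glyptis)),Lithensis) (rooted by Neooma) and count the minimum state changes it requires (Fitch parsimony):
Char. 1: 2; Char. 2: 1; Char. 3: 1; Char. 4: 3; Char. 5: 2.
Total tree length = 9.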